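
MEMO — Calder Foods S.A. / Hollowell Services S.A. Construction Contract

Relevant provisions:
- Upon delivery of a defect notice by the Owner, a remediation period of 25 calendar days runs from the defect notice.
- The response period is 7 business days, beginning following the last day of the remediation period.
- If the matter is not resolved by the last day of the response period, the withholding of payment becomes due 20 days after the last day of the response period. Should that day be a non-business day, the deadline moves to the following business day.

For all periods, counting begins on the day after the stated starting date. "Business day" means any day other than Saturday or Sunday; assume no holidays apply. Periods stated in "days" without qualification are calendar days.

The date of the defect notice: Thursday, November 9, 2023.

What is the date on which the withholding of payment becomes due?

January 2, 2024

Adding 25 calendar days to November 9, 2023 gives December 4, 2023, which is the last day of the remediation period.
From Monday, December 4, 2023, 7 business days (Dec 5, Dec 6, Dec 7, Dec 8, Dec 11, Dec 12, Dec 13, skipping weekends) brings us to Wednesday, December 13, 2023, which is the last day of the response period.
The date on which the withholding of payment becomes due: 20 calendar days after December 13, 2023 is January 2, 2024. January 2, 2024 is a Tuesday, so no roll-forward applies.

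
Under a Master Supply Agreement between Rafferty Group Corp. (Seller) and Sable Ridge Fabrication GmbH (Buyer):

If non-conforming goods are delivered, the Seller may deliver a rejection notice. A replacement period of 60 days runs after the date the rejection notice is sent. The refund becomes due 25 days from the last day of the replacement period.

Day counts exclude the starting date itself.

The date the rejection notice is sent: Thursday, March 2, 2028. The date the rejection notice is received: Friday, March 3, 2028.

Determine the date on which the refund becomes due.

May 26, 2028

Adding 60 calendar days to March 2, 2028 gives May 1, 2028, which is the last day of the replacement period.
The date on which the refund becomes due: 25 calendar days after May 1, 2028 is May 26, 2028.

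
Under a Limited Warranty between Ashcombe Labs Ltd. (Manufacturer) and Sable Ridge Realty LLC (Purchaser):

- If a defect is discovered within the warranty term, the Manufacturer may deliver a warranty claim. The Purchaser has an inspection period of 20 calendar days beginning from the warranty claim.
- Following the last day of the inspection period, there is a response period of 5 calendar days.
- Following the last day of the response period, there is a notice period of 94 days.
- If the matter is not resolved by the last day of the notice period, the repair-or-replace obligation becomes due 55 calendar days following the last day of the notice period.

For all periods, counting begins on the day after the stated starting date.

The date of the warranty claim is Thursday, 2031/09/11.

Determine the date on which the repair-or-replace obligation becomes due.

Adding 20 calendar days to 2031/09/11 gives 2031/10/01, which is the last day of the inspection period.
The last day of the response period: 5 calendar days after 2031/10/01 is 2031/10/06.
The last day of the notice period: 2031/10/06 + 94 days = 2032/01/08.
The date on which the repair-or-replace obligation becomes due: 2032/01/08 + 55 days = 2032/03/03.

2032/03/03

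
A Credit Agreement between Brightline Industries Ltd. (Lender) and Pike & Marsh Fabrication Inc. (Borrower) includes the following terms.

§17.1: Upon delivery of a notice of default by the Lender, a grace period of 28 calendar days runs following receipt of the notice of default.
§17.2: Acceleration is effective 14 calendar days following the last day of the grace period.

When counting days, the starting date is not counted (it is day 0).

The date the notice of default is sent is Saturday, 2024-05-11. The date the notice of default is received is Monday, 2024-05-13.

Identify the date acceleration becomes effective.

2024-06-24

The last day of the grace period: 28 calendar days after 2024-05-13 is 2024-06-10.
The date acceleration becomes effective: 14 calendar days after 2024-06-10 is 2024-06-24.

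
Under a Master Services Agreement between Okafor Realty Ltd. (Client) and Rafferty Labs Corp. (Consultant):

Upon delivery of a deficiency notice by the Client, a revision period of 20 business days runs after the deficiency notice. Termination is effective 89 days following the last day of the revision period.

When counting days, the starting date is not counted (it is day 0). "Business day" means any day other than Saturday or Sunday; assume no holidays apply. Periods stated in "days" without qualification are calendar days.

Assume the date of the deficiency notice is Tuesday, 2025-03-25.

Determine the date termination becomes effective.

2025-07-20

The last day of the revision period: counting 20 business days from Tuesday, 2025-03-25 (Mar 26, Mar 27, Mar 28, Mar 31, …, Apr 18, Apr 21, Apr 22, skipping weekends) reaches Tuesday, 2025-04-22.
The date termination becomes effective: 2025-04-22 + 89 days = 2025-07-20.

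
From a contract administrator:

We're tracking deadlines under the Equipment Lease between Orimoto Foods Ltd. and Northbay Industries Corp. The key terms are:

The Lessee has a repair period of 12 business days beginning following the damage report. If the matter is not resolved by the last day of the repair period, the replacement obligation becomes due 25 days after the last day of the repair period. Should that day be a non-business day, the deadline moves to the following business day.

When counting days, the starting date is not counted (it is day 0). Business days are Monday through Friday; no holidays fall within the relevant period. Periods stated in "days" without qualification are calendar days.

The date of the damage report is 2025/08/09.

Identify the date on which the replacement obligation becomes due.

The last day of the repair period: counting 12 business days from Saturday, 2025/08/09 (Aug 11, Aug 12, Aug 13, Aug 14, …, Aug 22, Aug 25, Aug 26, skipping weekends) reaches Tuesday, 2025/08/26.
The date on which the replacement obligation becomes due: 25 calendar days after 2025/08/26 is 2025/09/20. That falls on a Saturday, so it rolls to the next business day, Monday, 2025/09/22.

2025/09/22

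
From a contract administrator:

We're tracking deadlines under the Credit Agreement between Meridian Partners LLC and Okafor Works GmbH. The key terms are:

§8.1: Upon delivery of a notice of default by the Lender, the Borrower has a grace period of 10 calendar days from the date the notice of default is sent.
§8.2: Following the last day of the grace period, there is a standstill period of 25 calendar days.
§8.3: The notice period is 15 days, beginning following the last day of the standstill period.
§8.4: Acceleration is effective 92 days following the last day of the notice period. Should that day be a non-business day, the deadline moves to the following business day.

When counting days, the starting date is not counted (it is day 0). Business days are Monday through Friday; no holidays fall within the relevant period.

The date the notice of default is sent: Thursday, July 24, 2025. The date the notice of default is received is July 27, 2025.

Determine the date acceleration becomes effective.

December 15, 2025

The last day of the grace period: 10 calendar days after July 24, 2025 is August 3, 2025.
Adding 25 calendar days to August 3, 2025 gives August 28, 2025, which is the last day of the standstill period.
The last day of the notice period: August 28, 2025 + 15 days = September 12, 2025.
The date acceleration becomes effective: 92 calendar days after September 12, 2025 is December 13, 2025. That falls on a Saturday, so it rolls to the next business day, Monday, December 15, 2025.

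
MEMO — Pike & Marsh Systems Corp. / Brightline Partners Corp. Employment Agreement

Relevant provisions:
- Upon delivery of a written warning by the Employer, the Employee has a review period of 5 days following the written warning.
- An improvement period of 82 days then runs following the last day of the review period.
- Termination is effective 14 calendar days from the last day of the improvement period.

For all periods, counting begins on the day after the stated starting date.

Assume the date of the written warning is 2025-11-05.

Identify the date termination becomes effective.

Adding 5 calendar days to 2025-11-05 gives 2025-11-10, which is the last day of the review period.
Adding 82 calendar days to 2025-11-10 gives 2026-01-31, which is the last day of the improvement period.
Adding 14 calendar days to 2026-01-31 gives 2026-02-14, which is the date termination becomes effective.

2026-02-14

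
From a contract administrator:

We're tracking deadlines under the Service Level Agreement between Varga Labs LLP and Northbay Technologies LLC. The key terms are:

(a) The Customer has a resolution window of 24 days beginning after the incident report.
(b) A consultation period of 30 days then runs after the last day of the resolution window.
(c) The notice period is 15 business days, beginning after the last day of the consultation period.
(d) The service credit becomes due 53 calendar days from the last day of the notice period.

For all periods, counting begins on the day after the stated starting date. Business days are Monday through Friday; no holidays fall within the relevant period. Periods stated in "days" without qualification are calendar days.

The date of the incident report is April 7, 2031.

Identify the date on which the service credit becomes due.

August 12, 2031

The last day of the resolution window: 24 calendar days after April 7, 2031 is May 1, 2031.
The last day of the consultation period: May 1, 2031 + 30 days = May 31, 2031.
The last day of the notice period: counting 15 business days from Saturday, May 31, 2031 (Jun 2, Jun 3, Jun 4, Jun 5, …, Jun 18, Jun 19, Jun 20, skipping weekends) reaches Friday, June 20, 2031.
The date on which the service credit becomes due: June 20, 2031 + 53 days = August 12, 2031.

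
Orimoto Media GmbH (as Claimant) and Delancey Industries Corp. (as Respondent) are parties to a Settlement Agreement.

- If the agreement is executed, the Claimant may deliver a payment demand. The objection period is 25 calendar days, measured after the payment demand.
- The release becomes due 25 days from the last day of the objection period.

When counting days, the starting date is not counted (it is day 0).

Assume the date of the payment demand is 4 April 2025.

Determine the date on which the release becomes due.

24 May 2025

The last day of the objection period: 25 calendar days after 4 April 2025 is 29 April 2025.
The date on which the release becomes due: 29 April 2025 + 25 days = 24 May 2025.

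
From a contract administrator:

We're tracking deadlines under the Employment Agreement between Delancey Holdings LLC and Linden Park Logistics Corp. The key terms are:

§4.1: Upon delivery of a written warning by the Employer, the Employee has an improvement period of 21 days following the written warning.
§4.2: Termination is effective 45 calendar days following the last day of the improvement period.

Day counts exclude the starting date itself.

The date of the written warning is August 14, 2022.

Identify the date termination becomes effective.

October 19, 2022

Adding 21 calendar days to August 14, 2022 gives September 4, 2022, which is the last day of the improvement period.
The date termination becomes effective: September 4, 2022 + 45 days = October 19, 2022.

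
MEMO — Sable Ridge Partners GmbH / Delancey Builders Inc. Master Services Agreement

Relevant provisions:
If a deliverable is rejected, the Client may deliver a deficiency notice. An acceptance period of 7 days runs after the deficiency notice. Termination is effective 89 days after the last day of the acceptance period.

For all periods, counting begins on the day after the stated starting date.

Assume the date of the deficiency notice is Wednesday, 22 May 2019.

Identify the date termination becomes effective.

26 August 2019

The last day of the acceptance period: 22 May 2019 + 7 days = 29 May 2019.
The date termination becomes effective: 29 May 2019 + 89 days = 26 August 2019.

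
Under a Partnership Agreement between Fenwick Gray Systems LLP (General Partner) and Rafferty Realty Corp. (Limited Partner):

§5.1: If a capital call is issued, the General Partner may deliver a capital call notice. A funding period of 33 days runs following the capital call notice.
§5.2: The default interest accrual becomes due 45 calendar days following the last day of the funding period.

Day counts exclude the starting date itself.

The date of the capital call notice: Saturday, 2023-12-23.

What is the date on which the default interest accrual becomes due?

The last day of the funding period: 2023-12-23 + 33 days = 2024-01-25.
The date on which the default interest accrual becomes due: 2024-01-25 + 45 days = 2024-03-10.

2024-03-10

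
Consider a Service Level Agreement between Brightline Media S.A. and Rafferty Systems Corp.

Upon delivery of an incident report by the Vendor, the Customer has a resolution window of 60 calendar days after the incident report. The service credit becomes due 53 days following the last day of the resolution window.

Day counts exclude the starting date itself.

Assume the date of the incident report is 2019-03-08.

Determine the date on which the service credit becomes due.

2019-06-29

Adding 60 calendar days to 2019-03-08 gives 2019-05-07, which is the last day of the resolution window.
The date on which the service credit becomes due: 53 calendar days after 2019-05-07 is 2019-06-29.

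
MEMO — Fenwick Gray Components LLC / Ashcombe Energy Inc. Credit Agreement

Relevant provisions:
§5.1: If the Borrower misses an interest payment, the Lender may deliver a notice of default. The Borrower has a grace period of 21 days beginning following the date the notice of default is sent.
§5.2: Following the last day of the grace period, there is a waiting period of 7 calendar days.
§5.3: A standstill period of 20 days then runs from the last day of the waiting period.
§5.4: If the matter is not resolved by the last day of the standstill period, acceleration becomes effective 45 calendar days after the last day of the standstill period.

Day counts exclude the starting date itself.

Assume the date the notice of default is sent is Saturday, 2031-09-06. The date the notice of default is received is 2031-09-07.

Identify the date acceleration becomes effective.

The last day of the grace period: 2031-09-06 + 21 days = 2031-09-27.
The last day of the waiting period: 2031-09-27 + 7 days = 2031-10-04.
The last day of the standstill period: 2031-10-04 + 20 days = 2031-10-24.
The date acceleration becomes effective: 45 calendar days after 2031-10-24 is 2031-12-08.

2031-12-08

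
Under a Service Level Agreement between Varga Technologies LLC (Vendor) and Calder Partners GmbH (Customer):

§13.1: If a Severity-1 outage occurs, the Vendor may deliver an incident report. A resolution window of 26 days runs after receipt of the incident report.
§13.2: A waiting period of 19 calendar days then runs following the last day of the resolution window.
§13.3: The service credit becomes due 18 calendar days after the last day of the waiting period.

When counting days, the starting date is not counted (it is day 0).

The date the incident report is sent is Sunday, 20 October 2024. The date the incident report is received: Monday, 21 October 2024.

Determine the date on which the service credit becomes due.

The last day of the resolution window: 26 calendar days after 21 October 2024 is 16 November 2024.
The last day of the waiting period: 16 November 2024 + 19 days = 5 December 2024.
Adding 18 calendar days to 5 December 2024 gives 23 December 2024, which is the date on which the service credit becomes due.

23 December 2024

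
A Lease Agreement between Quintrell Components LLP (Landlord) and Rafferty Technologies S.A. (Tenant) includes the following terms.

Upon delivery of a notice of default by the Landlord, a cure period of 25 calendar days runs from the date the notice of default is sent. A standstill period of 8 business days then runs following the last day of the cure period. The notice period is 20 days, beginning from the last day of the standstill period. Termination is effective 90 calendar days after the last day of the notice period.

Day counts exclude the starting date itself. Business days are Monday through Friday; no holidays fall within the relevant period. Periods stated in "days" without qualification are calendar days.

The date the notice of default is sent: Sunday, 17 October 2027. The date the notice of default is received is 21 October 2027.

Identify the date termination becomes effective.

12 March 2028

The last day of the cure period: 17 October 2027 + 25 days = 11 November 2027.
The last day of the standstill period: counting 8 business days from Thursday, 11 November 2027 (Nov 12, Nov 15, Nov 16, Nov 17, Nov 18, Nov 19, Nov 22, Nov 23, skipping weekends) reaches Tuesday, 23 November 2027.
Adding 20 calendar days to 23 November 2027 gives 13 December 2027, which is the last day of the notice period.
The date termination becomes effective: 13 December 2027 + 90 days = 12 March 2028.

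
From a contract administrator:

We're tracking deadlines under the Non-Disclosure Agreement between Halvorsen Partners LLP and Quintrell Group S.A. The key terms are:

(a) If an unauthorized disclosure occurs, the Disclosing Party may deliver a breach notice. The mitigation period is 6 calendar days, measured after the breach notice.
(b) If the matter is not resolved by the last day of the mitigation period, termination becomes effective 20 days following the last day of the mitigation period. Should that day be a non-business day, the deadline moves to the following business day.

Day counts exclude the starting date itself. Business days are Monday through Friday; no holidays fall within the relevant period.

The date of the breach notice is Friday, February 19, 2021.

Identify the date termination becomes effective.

The last day of the mitigation period: 6 calendar days after February 19, 2021 is February 25, 2021.
The date termination becomes effective: February 25, 2021 + 20 days = March 17, 2021. March 17, 2021 is a Wednesday, so no roll-forward applies.

March 17, 2021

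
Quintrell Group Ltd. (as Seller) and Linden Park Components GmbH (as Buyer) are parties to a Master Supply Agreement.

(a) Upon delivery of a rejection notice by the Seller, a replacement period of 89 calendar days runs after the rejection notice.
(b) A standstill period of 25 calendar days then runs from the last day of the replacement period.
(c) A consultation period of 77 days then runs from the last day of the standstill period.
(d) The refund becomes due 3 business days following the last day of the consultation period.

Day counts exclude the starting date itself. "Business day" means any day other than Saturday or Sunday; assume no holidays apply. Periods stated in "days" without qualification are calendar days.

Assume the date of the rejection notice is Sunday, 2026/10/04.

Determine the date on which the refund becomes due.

Adding 89 calendar days to 2026/10/04 gives 2027/01/01, which is the last day of the replacement period.
The last day of the standstill period: 25 calendar days after 2027/01/01 is 2027/01/26.
Adding 77 calendar days to 2027/01/26 gives 2027/04/13, which is the last day of the consultation period.
From Tuesday, 2027/04/13, 3 business days (Apr 14, Apr 15, Apr 16, skipping weekends) brings us to Friday, 2027/04/16, which is the date on which the refund becomes due.

2027/04/16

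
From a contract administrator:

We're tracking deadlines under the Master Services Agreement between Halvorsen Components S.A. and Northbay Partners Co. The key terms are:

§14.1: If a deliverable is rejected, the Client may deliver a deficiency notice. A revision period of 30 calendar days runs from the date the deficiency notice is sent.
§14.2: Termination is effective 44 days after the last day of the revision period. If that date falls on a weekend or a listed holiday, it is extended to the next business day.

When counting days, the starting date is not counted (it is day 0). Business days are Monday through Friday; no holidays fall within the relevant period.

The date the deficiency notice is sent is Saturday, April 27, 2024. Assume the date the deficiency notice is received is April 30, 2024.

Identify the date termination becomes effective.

July 10, 2024

Adding 30 calendar days to April 27, 2024 gives May 27, 2024, which is the last day of the revision period.
The date termination becomes effective: May 27, 2024 + 44 days = July 10, 2024. July 10, 2024 is a Wednesday, so no roll-forward applies.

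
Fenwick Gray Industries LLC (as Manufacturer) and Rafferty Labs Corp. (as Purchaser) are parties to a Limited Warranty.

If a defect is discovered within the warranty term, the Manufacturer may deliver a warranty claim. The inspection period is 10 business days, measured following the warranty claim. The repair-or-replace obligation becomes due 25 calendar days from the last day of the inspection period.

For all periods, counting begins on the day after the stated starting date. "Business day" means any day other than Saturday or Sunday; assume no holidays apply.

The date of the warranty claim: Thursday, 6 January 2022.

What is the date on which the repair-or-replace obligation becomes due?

The last day of the inspection period: counting 10 business days from Thursday, 6 January 2022 (Jan 7, Jan 10, Jan 11, Jan 12, Jan 13, Jan 14, Jan 17, Jan 18, Jan 19, Jan 20, skipping weekends) reaches Thursday, 20 January 2022.
The date on which the repair-or-replace obligation becomes due: 25 calendar days after 20 January 2022 is 14 February 2022.

14 February 2022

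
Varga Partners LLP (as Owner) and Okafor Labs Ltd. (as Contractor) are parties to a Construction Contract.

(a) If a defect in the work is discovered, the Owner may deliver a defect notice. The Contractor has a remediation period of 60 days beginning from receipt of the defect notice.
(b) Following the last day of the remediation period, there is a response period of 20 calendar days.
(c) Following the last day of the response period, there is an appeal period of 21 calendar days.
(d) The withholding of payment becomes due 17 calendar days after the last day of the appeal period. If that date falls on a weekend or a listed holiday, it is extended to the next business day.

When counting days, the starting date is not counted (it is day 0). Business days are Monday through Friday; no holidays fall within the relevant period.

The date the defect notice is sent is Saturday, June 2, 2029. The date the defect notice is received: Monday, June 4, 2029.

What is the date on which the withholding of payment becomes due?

October 1, 2029

The last day of the remediation period: 60 calendar days after June 4, 2029 is August 3, 2029.
The last day of the response period: 20 calendar days after August 3, 2029 is August 23, 2029.
Adding 21 calendar days to August 23, 2029 gives September 13, 2029, which is the last day of the appeal period.
The date on which the withholding of payment becomes due: September 13, 2029 + 17 days = September 30, 2029. That falls on a Sunday, so it rolls to the next business day, Monday, October 1, 2029.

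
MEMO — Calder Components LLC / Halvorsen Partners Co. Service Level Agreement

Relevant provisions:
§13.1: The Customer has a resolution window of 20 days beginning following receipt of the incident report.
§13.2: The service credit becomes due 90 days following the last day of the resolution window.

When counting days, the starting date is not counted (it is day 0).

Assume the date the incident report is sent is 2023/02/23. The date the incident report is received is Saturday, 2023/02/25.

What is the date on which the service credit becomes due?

The last day of the resolution window: 20 calendar days after 2023/02/25 is 2023/03/17.
The date on which the service credit becomes due: 90 calendar days after 2023/03/17 is 2023/06/15.

2023/06/15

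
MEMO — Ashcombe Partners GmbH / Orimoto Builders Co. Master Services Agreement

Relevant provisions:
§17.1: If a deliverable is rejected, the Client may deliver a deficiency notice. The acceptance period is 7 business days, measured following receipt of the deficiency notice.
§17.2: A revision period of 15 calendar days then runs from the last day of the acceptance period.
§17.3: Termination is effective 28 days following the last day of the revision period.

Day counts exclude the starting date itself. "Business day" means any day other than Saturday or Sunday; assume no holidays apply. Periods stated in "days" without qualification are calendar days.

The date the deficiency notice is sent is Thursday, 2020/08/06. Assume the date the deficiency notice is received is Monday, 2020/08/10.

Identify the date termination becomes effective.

The last day of the acceptance period: 7 business days after Monday, 2020/08/10, skipping weekends — Aug 11, Aug 12, Aug 13, Aug 14, Aug 17, Aug 18, Aug 19 — lands on Wednesday, 2020/08/19.
Adding 15 calendar days to 2020/08/19 gives 2020/09/03, which is the last day of the revision period.
The date termination becomes effective: 28 calendar days after 2020/09/03 is 2020/10/01.

2020/10/01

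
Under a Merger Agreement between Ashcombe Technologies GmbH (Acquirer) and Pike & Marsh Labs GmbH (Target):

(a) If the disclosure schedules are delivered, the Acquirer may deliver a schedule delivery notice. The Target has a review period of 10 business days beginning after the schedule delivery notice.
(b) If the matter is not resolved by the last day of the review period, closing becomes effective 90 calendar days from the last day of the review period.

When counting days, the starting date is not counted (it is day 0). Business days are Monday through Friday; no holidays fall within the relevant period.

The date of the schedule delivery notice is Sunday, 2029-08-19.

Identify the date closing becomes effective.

2029-11-29

The last day of the review period: 10 business days after Sunday, 2029-08-19, skipping weekends — Aug 20, Aug 21, Aug 22, Aug 23, Aug 24, Aug 27, Aug 28, Aug 29, Aug 30, Aug 31 — lands on Friday, 2029-08-31.
The date closing becomes effective: 2029-08-31 + 90 days = 2029-11-29.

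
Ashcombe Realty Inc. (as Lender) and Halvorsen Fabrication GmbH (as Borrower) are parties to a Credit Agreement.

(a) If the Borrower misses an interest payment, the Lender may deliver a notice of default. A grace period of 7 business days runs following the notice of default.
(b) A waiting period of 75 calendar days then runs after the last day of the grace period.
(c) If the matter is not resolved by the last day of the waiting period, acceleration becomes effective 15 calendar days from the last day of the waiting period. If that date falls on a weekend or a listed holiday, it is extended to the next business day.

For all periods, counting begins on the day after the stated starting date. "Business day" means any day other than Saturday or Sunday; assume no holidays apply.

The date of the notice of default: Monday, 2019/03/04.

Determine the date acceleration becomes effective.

2019/06/11

The last day of the grace period: 7 business days after Monday, 2019/03/04, skipping weekends — Mar 5, Mar 6, Mar 7, Mar 8, Mar 11, Mar 12, Mar 13 — lands on Wednesday, 2019/03/13.
Adding 75 calendar days to 2019/03/13 gives 2019/05/27, which is the last day of the waiting period.
Adding 15 calendar days to 2019/05/27 gives 2019/06/11, which is the date acceleration becomes effective. 2019/06/11 is a Tuesday, so no roll-forward applies.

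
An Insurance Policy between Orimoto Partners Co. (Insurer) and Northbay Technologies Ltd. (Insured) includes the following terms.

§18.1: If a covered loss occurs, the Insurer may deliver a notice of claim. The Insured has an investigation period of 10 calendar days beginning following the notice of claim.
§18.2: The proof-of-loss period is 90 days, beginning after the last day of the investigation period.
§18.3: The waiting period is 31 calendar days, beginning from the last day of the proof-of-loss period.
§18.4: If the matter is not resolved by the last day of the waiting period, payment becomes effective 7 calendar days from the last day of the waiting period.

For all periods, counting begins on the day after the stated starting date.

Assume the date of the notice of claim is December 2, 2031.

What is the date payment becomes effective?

Adding 10 calendar days to December 2, 2031 gives December 12, 2031, which is the last day of the investigation period.
The last day of the proof-of-loss period: December 12, 2031 + 90 days = March 11, 2032.
The last day of the waiting period: March 11, 2032 + 31 days = April 11, 2032.
The date payment becomes effective: April 11, 2032 + 7 days = April 18, 2032.

April 18, 2032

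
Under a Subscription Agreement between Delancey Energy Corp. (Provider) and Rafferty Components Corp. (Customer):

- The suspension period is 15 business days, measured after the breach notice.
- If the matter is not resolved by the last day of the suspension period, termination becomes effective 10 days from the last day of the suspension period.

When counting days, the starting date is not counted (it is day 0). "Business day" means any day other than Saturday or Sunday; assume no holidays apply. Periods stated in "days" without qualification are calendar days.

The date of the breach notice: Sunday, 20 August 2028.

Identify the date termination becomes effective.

18 September 2028

The last day of the suspension period: 15 business days after Sunday, 20 August 2028, skipping weekends — Aug 21, Aug 22, Aug 23, Aug 24, …, Sep 6, Sep 7, Sep 8 — lands on Friday, 8 September 2028.
Adding 10 calendar days to 8 September 2028 gives 18 September 2028, which is the date termination becomes effective.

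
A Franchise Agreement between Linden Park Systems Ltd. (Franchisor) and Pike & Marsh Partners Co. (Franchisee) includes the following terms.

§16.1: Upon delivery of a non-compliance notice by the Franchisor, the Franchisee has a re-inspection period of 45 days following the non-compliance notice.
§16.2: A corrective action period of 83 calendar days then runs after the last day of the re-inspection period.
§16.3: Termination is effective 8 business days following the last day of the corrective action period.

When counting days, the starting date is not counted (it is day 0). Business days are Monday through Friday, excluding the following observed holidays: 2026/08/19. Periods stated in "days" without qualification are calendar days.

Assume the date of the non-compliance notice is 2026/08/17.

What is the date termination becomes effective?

2027/01/04

The last day of the re-inspection period: 45 calendar days after 2026/08/17 is 2026/10/01.
Adding 83 calendar days to 2026/10/01 gives 2026/12/23, which is the last day of the corrective action period.
From Wednesday, 2026/12/23, 8 business days (Dec 24, Dec 25, Dec 28, Dec 29, Dec 30, Dec 31, Jan 1, Jan 4, skipping weekends) brings us to Monday, 2027/01/04, which is the date termination becomes effective.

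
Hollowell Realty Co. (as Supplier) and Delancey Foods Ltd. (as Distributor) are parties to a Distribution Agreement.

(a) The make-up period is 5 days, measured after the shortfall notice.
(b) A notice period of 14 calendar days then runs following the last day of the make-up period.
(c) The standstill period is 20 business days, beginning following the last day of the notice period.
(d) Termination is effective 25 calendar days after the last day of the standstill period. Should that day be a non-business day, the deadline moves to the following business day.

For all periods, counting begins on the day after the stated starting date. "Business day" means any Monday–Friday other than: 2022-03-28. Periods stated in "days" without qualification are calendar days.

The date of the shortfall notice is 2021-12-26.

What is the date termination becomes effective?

2022-03-08

The last day of the make-up period: 5 calendar days after 2021-12-26 is 2021-12-31.
The last day of the notice period: 14 calendar days after 2021-12-31 is 2022-01-14.
The last day of the standstill period: counting 20 business days from Friday, 2022-01-14 (Jan 17, Jan 18, Jan 19, Jan 20, …, Feb 9, Feb 10, Feb 11, skipping weekends) reaches Friday, 2022-02-11.
Adding 25 calendar days to 2022-02-11 gives 2022-03-08, which is the date termination becomes effective. 2022-03-08 is a Tuesday and is not a listed holiday, so no roll-forward applies.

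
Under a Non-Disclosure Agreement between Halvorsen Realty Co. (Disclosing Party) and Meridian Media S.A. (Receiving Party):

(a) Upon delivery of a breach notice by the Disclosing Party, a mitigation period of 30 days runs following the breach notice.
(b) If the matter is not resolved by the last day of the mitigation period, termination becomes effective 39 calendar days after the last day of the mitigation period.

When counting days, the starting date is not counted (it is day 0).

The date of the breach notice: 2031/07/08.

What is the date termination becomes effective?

2031/09/15

The last day of the mitigation period: 2031/07/08 + 30 days = 2031/08/07.
The date termination becomes effective: 2031/08/07 + 39 days = 2031/09/15.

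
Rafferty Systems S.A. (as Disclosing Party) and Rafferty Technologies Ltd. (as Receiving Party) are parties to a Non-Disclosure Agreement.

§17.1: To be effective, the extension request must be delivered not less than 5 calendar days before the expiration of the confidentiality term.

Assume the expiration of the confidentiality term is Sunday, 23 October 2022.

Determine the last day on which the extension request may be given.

23 October 2022 minus 5 days is 18 October 2022.

18 October 2022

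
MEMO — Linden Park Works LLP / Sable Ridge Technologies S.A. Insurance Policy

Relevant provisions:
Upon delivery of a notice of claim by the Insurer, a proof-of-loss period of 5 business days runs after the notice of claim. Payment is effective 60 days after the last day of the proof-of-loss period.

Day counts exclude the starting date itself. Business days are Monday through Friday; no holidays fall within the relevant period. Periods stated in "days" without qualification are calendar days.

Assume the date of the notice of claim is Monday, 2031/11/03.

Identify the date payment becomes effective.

2032/01/09

The last day of the proof-of-loss period: counting 5 business days from Monday, 2031/11/03 (Nov 4, Nov 5, Nov 6, Nov 7, Nov 10, skipping weekends) reaches Monday, 2031/11/10.
The date payment becomes effective: 60 calendar days after 2031/11/10 is 2032/01/09.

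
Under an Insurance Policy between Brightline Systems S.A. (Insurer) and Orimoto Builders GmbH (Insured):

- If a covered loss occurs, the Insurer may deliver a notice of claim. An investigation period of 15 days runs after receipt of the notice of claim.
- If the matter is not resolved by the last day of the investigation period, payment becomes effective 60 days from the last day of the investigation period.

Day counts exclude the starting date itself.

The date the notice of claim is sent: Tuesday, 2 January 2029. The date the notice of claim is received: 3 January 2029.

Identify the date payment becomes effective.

19 March 2029

The last day of the investigation period: 15 calendar days after 3 January 2029 is 18 January 2029.
The date payment becomes effective: 60 calendar days after 18 January 2029 is 19 March 2029.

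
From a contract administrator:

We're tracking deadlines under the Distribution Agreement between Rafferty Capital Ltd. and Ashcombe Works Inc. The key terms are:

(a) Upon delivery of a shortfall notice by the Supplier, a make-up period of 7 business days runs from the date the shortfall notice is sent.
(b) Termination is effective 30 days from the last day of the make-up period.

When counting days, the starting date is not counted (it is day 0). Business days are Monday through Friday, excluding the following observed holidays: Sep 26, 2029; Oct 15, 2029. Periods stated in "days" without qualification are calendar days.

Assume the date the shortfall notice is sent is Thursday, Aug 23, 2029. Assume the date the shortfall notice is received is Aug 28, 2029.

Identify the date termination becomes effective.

Oct 3, 2029

From Thursday, Aug 23, 2029, 7 business days (Aug 24, Aug 27, Aug 28, Aug 29, Aug 30, Aug 31, Sep 3, skipping weekends) brings us to Monday, Sep 3, 2029, which is the last day of the make-up period.
Adding 30 calendar days to Sep 3, 2029 gives Oct 3, 2029, which is the date termination becomes effective.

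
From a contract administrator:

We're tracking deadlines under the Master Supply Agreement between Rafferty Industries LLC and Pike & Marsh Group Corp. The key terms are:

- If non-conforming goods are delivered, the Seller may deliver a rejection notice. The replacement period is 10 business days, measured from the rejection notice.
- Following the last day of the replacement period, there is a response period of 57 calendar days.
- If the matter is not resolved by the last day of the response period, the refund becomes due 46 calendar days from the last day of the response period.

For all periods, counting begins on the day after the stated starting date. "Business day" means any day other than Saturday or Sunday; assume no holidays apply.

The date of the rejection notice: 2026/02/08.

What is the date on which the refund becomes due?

2026/06/03

The last day of the replacement period: counting 10 business days from Sunday, 2026/02/08 (Feb 9, Feb 10, Feb 11, Feb 12, Feb 13, Feb 16, Feb 17, Feb 18, Feb 19, Feb 20, skipping weekends) reaches Friday, 2026/02/20.
The last day of the response period: 57 calendar days after 2026/02/20 is 2026/04/18.
The date on which the refund becomes due: 2026/04/18 + 46 days = 2026/06/03.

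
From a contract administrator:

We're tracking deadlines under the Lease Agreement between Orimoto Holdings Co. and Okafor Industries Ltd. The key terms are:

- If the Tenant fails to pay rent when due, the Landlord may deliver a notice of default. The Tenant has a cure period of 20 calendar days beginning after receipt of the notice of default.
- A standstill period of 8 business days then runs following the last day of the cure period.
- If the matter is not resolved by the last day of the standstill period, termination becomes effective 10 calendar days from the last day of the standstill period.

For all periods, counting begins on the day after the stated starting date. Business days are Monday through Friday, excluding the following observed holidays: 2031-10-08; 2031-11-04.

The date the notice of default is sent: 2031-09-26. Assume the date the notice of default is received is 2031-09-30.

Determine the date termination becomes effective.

2031-11-09

Adding 20 calendar days to 2031-09-30 gives 2031-10-20, which is the last day of the cure period.
The last day of the standstill period: counting 8 business days from Monday, 2031-10-20 (Oct 21, Oct 22, Oct 23, Oct 24, Oct 27, Oct 28, Oct 29, Oct 30, skipping weekends) reaches Thursday, 2031-10-30.
Adding 10 calendar days to 2031-10-30 gives 2031-11-09, which is the date termination becomes effective.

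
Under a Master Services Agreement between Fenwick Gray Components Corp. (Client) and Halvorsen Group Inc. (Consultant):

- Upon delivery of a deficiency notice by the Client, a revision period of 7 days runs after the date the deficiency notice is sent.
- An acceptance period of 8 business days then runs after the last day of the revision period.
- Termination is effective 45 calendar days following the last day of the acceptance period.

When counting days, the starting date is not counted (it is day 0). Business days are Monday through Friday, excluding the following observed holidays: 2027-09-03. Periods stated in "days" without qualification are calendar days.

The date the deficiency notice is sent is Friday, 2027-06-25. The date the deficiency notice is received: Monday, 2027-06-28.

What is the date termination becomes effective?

The last day of the revision period: 2027-06-25 + 7 days = 2027-07-02.
The last day of the acceptance period: counting 8 business days from Friday, 2027-07-02 (Jul 5, Jul 6, Jul 7, Jul 8, Jul 9, Jul 12, Jul 13, Jul 14, skipping weekends) reaches Wednesday, 2027-07-14.
The date termination becomes effective: 45 calendar days after 2027-07-14 is 2027-08-28.

2027-08-28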